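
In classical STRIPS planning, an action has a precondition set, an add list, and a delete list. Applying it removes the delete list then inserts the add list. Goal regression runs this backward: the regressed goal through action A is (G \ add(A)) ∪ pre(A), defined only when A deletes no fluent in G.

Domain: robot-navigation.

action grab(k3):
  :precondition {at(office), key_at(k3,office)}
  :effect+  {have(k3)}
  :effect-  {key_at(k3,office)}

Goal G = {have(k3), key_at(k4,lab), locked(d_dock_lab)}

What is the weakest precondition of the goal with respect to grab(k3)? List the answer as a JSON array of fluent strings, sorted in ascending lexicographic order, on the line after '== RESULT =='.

Regress:
  G ∩ del = {}  (empty — regression defined)
  G \ add = {have(k3), key_at(k4,lab), locked(d_dock_lab)} \ {have(k3)} = {key_at(k4,lab), locked(d_dock_lab)}
  ∪ pre   = {key_at(k4,lab), locked(d_dock_lab)} ∪ {at(office), key_at(k3,office)}
          = {at(office), key_at(k3,office), key_at(k4,lab), locked(d_dock_lab)}

== RESULT ==
["at(office)", "key_at(k3,office)", "key_at(k4,lab)", "locked(d_dock_lab)"]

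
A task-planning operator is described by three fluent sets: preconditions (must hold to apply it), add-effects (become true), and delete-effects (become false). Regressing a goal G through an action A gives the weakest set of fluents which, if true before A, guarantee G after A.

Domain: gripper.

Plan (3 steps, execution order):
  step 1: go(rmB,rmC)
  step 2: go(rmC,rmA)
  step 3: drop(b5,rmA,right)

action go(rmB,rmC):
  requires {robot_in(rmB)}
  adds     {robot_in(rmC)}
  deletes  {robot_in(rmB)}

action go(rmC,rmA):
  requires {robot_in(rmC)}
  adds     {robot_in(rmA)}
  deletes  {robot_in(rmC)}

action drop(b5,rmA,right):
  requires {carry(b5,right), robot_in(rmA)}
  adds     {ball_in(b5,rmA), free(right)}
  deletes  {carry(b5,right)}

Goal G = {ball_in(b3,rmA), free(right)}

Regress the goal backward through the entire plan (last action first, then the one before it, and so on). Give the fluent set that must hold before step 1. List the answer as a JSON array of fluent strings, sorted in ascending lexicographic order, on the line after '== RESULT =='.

Work backward from the goal:
  through step 3 (drop(b5,rmA,right)): drop {free(right)}, keep {ball_in(b3,rmA)}, require {carry(b5,right), robot_in(rmA)}
    → {ball_in(b3,rmA), carry(b5,right), robot_in(rmA)}
  through step 2 (go(rmC,rmA)): drop {robot_in(rmA)}, keep {ball_in(b3,rmA), carry(b5,right)}, require {robot_in(rmC)}
    → {ball_in(b3,rmA), carry(b5,right), robot_in(rmC)}
  through step 1 (go(rmB,rmC)): drop {robot_in(rmC)}, keep {ball_in(b3,rmA), carry(b5,right)}, require {robot_in(rmB)}
    → {ball_in(b3,rmA), carry(b5,right), robot_in(rmB)}

== RESULT ==
["ball_in(b3,rmA)", "carry(b5,right)", "robot_in(rmB)"]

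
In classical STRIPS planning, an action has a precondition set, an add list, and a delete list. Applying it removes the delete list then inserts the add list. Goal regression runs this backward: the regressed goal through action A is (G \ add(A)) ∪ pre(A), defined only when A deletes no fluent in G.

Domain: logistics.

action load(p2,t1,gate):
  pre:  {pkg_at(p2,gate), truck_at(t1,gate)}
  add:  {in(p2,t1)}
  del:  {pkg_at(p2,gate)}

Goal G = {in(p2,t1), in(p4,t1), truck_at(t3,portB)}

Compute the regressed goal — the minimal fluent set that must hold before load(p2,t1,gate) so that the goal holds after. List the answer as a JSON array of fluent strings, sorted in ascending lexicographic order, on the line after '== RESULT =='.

Compute (G \ add) ∪ pre:
  G ∩ del = {}  (empty — regression defined)
  G \ add = {in(p2,t1), in(p4,t1), truck_at(t3,portB)} \ {in(p2,t1)} = {in(p4,t1), truck_at(t3,portB)}
  ∪ pre   = {in(p4,t1), truck_at(t3,portB)} ∪ {pkg_at(p2,gate), truck_at(t1,gate)}
          = {in(p4,t1), pkg_at(p2,gate), truck_at(t1,gate), truck_at(t3,portB)}

== RESULT ==
["in(p4,t1)", "pkg_at(p2,gate)", "truck_at(t1,gate)", "truck_at(t3,portB)"]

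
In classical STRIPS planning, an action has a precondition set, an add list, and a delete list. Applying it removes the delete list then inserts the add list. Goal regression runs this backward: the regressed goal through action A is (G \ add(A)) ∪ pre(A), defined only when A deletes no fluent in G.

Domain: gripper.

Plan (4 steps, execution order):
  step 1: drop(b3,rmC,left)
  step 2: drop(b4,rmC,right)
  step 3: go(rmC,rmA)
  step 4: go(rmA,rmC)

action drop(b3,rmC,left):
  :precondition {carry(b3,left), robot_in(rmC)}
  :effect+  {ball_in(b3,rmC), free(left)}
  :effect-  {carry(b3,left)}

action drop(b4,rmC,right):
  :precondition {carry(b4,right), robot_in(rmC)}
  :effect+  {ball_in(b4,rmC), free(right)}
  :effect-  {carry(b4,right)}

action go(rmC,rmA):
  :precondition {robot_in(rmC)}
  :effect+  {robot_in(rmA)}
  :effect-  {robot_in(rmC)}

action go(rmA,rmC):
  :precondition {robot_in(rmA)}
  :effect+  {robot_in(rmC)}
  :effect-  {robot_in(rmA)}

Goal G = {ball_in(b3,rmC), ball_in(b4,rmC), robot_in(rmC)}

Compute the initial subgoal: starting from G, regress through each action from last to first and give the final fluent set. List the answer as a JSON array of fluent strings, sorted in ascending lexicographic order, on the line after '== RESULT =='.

Regress step by step:
  through step 4 (go(rmA,rmC)): drop {robot_in(rmC)}, keep {ball_in(b3,rmC), ball_in(b4,rmC)}, require {robot_in(rmA)}
    → {ball_in(b3,rmC), ball_in(b4,rmC), robot_in(rmA)}
  through step 3 (go(rmC,rmA)): drop {robot_in(rmA)}, keep {ball_in(b3,rmC), ball_in(b4,rmC)}, require {robot_in(rmC)}
    → {ball_in(b3,rmC), ball_in(b4,rmC), robot_in(rmC)}
  through step 2 (drop(b4,rmC,right)): drop {ball_in(b4,rmC)}, keep {ball_in(b3,rmC), robot_in(rmC)}, require {carry(b4,right), robot_in(rmC)}
    → {ball_in(b3,rmC), carry(b4,right), robot_in(rmC)}
  through step 1 (drop(b3,rmC,left)): drop {ball_in(b3,rmC)}, keep {carry(b4,right), robot_in(rmC)}, require {carry(b3,left), robot_in(rmC)}
    → {carry(b3,left), carry(b4,right), robot_in(rmC)}

== RESULT ==
["carry(b3,left)", "carry(b4,right)", "robot_in(rmC)"]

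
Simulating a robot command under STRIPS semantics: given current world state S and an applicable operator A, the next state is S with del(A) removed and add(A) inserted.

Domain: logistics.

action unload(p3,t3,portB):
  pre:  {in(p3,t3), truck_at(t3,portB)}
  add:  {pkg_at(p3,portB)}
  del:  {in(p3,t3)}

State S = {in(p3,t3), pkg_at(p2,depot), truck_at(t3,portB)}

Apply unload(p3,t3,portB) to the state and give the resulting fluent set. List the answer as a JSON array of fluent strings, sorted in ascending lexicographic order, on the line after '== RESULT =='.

Progress:
  pre ⊆ S: {in(p3,t3), truck_at(t3,portB)} ⊆ S  — applicable
  S \ del = {pkg_at(p2,depot), truck_at(t3,portB)}
  ∪ add   = {pkg_at(p2,depot), pkg_at(p3,portB), truck_at(t3,portB)}

== RESULT ==
["pkg_at(p2,depot)", "pkg_at(p3,portB)", "truck_at(t3,portB)"]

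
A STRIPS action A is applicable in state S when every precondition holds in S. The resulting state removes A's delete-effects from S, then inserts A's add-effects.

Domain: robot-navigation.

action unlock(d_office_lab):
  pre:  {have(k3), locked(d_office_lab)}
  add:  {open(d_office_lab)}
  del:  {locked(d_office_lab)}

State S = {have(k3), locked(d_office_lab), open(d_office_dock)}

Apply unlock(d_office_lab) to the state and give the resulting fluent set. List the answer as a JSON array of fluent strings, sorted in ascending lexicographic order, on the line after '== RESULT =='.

Compute (S \ del) ∪ add:
  pre ⊆ S: {have(k3), locked(d_office_lab)} ⊆ S  — applicable
  S \ del = {have(k3), open(d_office_dock)}
  ∪ add   = {have(k3), open(d_office_dock), open(d_office_lab)}

== RESULT ==
["have(k3)", "open(d_office_dock)", "open(d_office_lab)"]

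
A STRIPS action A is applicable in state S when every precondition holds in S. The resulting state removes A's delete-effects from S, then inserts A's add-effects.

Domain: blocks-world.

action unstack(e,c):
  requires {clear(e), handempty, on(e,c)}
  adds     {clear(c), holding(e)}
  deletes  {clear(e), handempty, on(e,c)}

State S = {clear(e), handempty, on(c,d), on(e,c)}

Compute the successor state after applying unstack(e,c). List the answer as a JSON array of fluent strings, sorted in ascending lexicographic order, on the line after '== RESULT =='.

Compute (S \ del) ∪ add:
  pre ⊆ S: {clear(e), handempty, on(e,c)} ⊆ S  — applicable
  S \ del = {on(c,d)}
  ∪ add   = {clear(c), holding(e), on(c,d)}

== RESULT ==
["clear(c)", "holding(e)", "on(c,d)"]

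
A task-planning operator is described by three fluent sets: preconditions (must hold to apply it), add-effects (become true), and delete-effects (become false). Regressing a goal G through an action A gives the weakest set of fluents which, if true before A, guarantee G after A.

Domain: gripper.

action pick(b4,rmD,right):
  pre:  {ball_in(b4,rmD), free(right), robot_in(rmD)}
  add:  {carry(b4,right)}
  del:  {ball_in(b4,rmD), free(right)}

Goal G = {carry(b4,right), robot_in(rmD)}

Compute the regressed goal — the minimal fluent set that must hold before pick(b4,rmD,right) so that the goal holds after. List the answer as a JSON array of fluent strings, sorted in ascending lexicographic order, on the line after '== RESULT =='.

Compute (G \ add) ∪ pre:
  G ∩ del = {}  (empty — regression defined)
  G \ add = {carry(b4,right), robot_in(rmD)} \ {carry(b4,right)} = {robot_in(rmD)}
  ∪ pre   = {robot_in(rmD)} ∪ {ball_in(b4,rmD), free(right), robot_in(rmD)}
          = {ball_in(b4,rmD), free(right), robot_in(rmD)}

== RESULT ==
["ball_in(b4,rmD)", "free(right)", "robot_in(rmD)"]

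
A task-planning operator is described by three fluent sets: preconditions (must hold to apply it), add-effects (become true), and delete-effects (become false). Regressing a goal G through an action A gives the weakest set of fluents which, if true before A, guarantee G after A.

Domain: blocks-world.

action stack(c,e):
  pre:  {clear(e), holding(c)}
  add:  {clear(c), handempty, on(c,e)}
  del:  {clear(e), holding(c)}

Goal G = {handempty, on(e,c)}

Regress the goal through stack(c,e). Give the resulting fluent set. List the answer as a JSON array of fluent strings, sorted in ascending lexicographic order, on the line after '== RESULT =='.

Regress:
  G ∩ del = {}  (empty — regression defined)
  G \ add = {handempty, on(e,c)} \ {clear(c), handempty, on(c,e)} = {on(e,c)}
  ∪ pre   = {on(e,c)} ∪ {clear(e), holding(c)}
          = {clear(e), holding(c), on(e,c)}

== RESULT ==
["clear(e)", "holding(c)", "on(e,c)"]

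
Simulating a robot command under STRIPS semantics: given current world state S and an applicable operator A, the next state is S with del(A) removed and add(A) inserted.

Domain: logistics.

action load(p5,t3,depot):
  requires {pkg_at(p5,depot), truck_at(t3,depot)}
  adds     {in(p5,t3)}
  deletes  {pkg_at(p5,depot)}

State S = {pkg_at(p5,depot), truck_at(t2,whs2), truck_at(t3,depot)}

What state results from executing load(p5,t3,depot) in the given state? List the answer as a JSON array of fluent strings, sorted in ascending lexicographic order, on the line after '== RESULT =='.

Compute (S \ del) ∪ add:
  pre ⊆ S: {pkg_at(p5,depot), truck_at(t3,depot)} ⊆ S  — applicable
  S \ del = {truck_at(t2,whs2), truck_at(t3,depot)}
  ∪ add   = {in(p5,t3), truck_at(t2,whs2), truck_at(t3,depot)}

== RESULT ==
["in(p5,t3)", "truck_at(t2,whs2)", "truck_at(t3,depot)"]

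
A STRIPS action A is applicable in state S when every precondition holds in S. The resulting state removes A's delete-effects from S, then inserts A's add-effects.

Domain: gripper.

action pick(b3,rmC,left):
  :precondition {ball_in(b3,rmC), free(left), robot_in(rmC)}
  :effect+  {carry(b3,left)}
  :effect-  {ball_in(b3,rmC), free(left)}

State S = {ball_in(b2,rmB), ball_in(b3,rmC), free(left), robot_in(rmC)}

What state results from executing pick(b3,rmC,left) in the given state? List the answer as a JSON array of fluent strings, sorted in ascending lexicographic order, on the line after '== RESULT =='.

Progress:
  pre ⊆ S: {ball_in(b3,rmC), free(left), robot_in(rmC)} ⊆ S  — applicable
  S \ del = {ball_in(b2,rmB), robot_in(rmC)}
  ∪ add   = {ball_in(b2,rmB), carry(b3,left), robot_in(rmC)}

== RESULT ==
["ball_in(b2,rmB)", "carry(b3,left)", "robot_in(rmC)"]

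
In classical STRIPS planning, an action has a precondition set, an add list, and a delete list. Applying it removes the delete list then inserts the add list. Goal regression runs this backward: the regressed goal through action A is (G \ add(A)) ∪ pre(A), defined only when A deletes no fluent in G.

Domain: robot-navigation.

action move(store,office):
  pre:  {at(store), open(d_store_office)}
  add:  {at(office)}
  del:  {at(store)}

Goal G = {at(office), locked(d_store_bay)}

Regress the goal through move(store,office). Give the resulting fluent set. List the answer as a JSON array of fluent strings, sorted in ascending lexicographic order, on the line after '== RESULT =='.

Compute (G \ add) ∪ pre:
  G ∩ del = {}  (empty — regression defined)
  G \ add = {at(office), locked(d_store_bay)} \ {at(office)} = {locked(d_store_bay)}
  ∪ pre   = {locked(d_store_bay)} ∪ {at(store), open(d_store_office)}
          = {at(store), locked(d_store_bay), open(d_store_office)}

== RESULT ==
["at(store)", "locked(d_store_bay)", "open(d_store_office)"]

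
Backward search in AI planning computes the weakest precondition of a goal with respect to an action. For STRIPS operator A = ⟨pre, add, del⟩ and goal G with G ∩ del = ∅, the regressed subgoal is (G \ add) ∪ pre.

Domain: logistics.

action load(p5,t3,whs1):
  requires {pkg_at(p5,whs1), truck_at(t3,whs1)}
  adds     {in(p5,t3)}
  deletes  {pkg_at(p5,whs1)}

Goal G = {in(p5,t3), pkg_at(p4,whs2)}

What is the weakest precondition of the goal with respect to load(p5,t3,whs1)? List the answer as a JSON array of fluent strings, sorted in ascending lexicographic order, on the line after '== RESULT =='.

Regress:
  G ∩ del = {}  (empty — regression defined)
  G \ add = {in(p5,t3), pkg_at(p4,whs2)} \ {in(p5,t3)} = {pkg_at(p4,whs2)}
  ∪ pre   = {pkg_at(p4,whs2)} ∪ {pkg_at(p5,whs1), truck_at(t3,whs1)}
          = {pkg_at(p4,whs2), pkg_at(p5,whs1), truck_at(t3,whs1)}

== RESULT ==
["pkg_at(p4,whs2)", "pkg_at(p5,whs1)", "truck_at(t3,whs1)"]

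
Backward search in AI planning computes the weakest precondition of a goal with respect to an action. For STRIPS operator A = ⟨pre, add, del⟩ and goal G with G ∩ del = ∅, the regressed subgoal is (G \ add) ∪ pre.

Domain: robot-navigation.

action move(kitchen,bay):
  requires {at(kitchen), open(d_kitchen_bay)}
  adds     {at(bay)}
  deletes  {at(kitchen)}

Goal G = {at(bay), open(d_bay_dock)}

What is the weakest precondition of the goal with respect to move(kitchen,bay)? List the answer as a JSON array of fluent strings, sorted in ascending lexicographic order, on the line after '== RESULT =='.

Compute (G \ add) ∪ pre:
  G ∩ del = {}  (empty — regression defined)
  G \ add = {at(bay), open(d_bay_dock)} \ {at(bay)} = {open(d_bay_dock)}
  ∪ pre   = {open(d_bay_dock)} ∪ {at(kitchen), open(d_kitchen_bay)}
          = {at(kitchen), open(d_bay_dock), open(d_kitchen_bay)}

== RESULT ==
["at(kitchen)", "open(d_bay_dock)", "open(d_kitchen_bay)"]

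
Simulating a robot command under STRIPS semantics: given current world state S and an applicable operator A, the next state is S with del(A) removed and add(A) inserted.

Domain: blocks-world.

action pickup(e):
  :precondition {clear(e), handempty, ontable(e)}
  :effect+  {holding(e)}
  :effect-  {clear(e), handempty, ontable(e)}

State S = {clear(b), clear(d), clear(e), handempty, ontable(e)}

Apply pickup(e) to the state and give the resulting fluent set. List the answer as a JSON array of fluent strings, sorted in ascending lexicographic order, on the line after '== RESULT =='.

Compute (S \ del) ∪ add:
  pre ⊆ S: {clear(e), handempty, ontable(e)} ⊆ S  — applicable
  S \ del = {clear(b), clear(d)}
  ∪ add   = {clear(b), clear(d), holding(e)}

== RESULT ==
["clear(b)", "clear(d)", "holding(e)"]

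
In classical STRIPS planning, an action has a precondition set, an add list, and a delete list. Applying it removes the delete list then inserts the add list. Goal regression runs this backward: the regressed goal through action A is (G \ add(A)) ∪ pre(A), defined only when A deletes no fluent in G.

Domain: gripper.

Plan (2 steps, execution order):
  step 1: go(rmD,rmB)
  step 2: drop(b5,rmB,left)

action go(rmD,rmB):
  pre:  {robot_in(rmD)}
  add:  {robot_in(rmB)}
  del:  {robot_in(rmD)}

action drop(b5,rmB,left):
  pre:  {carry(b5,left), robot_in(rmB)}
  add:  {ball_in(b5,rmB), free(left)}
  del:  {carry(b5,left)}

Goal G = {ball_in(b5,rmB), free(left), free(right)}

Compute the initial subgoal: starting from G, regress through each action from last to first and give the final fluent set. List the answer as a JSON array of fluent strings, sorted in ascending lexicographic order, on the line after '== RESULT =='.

Regress step by step:
  through step 2 (drop(b5,rmB,left)): drop {ball_in(b5,rmB), free(left)}, keep {free(right)}, require {carry(b5,left), robot_in(rmB)}
    → {carry(b5,left), free(right), robot_in(rmB)}
  through step 1 (go(rmD,rmB)): drop {robot_in(rmB)}, keep {carry(b5,left), free(right)}, require {robot_in(rmD)}
    → {carry(b5,left), free(right), robot_in(rmD)}

== RESULT ==
["carry(b5,left)", "free(right)", "robot_in(rmD)"]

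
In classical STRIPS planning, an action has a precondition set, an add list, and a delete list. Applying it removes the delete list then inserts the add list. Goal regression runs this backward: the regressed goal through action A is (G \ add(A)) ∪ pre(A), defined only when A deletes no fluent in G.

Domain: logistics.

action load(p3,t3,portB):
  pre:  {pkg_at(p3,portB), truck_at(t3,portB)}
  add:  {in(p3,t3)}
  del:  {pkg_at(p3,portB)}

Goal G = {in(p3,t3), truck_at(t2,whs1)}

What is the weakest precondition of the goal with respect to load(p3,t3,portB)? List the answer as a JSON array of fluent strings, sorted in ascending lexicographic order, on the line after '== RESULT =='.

Regress:
  G ∩ del = {}  (empty — regression defined)
  G \ add = {in(p3,t3), truck_at(t2,whs1)} \ {in(p3,t3)} = {truck_at(t2,whs1)}
  ∪ pre   = {truck_at(t2,whs1)} ∪ {pkg_at(p3,portB), truck_at(t3,portB)}
          = {pkg_at(p3,portB), truck_at(t2,whs1), truck_at(t3,portB)}

== RESULT ==
["pkg_at(p3,portB)", "truck_at(t2,whs1)", "truck_at(t3,portB)"]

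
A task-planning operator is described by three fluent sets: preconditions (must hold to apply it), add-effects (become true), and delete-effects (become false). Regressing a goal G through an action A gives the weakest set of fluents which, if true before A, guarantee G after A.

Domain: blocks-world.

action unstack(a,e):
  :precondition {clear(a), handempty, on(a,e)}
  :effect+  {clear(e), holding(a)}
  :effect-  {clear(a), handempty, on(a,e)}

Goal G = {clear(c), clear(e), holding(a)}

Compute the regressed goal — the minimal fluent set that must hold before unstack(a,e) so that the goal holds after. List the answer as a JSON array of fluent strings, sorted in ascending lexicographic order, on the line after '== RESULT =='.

Regress:
  G ∩ del = {}  (empty — regression defined)
  G \ add = {clear(c), clear(e), holding(a)} \ {clear(e), holding(a)} = {clear(c)}
  ∪ pre   = {clear(c)} ∪ {clear(a), handempty, on(a,e)}
          = {clear(a), clear(c), handempty, on(a,e)}

== RESULT ==
["clear(a)", "clear(c)", "handempty", "on(a,e)"]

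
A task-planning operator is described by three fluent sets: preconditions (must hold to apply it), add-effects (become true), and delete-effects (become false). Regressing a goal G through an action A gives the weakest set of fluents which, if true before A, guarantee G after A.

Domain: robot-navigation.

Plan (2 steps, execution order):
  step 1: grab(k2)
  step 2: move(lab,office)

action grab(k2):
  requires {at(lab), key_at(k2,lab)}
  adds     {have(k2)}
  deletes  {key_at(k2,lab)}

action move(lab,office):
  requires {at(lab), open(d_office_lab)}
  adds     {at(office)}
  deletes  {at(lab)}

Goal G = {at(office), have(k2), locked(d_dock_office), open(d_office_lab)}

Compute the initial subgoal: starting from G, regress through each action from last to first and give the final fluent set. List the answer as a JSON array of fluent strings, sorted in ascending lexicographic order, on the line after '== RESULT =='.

Regress step by step:
  through step 2 (move(lab,office)): drop {at(office)}, keep {have(k2), locked(d_dock_office), open(d_office_lab)}, require {at(lab), open(d_office_lab)}
    → {at(lab), have(k2), locked(d_dock_office), open(d_office_lab)}
  through step 1 (grab(k2)): drop {have(k2)}, keep {at(lab), locked(d_dock_office), open(d_office_lab)}, require {at(lab), key_at(k2,lab)}
    → {at(lab), key_at(k2,lab), locked(d_dock_office), open(d_office_lab)}

== RESULT ==
["at(lab)", "key_at(k2,lab)", "locked(d_dock_office)", "open(d_office_lab)"]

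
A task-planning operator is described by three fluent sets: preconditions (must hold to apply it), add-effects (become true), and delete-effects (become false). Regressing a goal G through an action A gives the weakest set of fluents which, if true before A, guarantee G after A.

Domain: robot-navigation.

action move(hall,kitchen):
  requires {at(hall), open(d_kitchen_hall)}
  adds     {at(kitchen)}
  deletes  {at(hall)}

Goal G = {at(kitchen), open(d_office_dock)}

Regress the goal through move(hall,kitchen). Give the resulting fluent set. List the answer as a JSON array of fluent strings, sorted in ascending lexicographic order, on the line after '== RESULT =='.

Regress:
  G ∩ del = {}  (empty — regression defined)
  G \ add = {at(kitchen), open(d_office_dock)} \ {at(kitchen)} = {open(d_office_dock)}
  ∪ pre   = {open(d_office_dock)} ∪ {at(hall), open(d_kitchen_hall)}
          = {at(hall), open(d_kitchen_hall), open(d_office_dock)}

== RESULT ==
["at(hall)", "open(d_kitchen_hall)", "open(d_office_dock)"]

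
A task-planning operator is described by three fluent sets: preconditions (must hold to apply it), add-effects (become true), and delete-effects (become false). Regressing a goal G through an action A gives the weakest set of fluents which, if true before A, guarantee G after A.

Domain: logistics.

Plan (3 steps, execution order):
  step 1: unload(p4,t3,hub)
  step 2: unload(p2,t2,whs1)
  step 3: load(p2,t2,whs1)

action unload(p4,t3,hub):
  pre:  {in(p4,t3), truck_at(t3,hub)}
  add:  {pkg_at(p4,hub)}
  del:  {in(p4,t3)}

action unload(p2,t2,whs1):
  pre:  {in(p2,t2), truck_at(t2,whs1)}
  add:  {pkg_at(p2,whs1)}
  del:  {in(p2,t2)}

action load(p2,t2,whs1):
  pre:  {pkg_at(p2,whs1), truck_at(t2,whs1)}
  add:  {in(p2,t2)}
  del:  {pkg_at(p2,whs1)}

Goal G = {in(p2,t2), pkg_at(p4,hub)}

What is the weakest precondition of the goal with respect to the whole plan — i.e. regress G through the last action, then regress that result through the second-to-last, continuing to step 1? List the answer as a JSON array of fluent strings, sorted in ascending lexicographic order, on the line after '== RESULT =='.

Work backward from the goal:
  through step 3 (load(p2,t2,whs1)): drop {in(p2,t2)}, keep {pkg_at(p4,hub)}, require {pkg_at(p2,whs1), truck_at(t2,whs1)}
    → {pkg_at(p2,whs1), pkg_at(p4,hub), truck_at(t2,whs1)}
  through step 2 (unload(p2,t2,whs1)): drop {pkg_at(p2,whs1)}, keep {pkg_at(p4,hub), truck_at(t2,whs1)}, require {in(p2,t2), truck_at(t2,whs1)}
    → {in(p2,t2), pkg_at(p4,hub), truck_at(t2,whs1)}
  through step 1 (unload(p4,t3,hub)): drop {pkg_at(p4,hub)}, keep {in(p2,t2), truck_at(t2,whs1)}, require {in(p4,t3), truck_at(t3,hub)}
    → {in(p2,t2), in(p4,t3), truck_at(t2,whs1), truck_at(t3,hub)}

== RESULT ==
["in(p2,t2)", "in(p4,t3)", "truck_at(t2,whs1)", "truck_at(t3,hub)"]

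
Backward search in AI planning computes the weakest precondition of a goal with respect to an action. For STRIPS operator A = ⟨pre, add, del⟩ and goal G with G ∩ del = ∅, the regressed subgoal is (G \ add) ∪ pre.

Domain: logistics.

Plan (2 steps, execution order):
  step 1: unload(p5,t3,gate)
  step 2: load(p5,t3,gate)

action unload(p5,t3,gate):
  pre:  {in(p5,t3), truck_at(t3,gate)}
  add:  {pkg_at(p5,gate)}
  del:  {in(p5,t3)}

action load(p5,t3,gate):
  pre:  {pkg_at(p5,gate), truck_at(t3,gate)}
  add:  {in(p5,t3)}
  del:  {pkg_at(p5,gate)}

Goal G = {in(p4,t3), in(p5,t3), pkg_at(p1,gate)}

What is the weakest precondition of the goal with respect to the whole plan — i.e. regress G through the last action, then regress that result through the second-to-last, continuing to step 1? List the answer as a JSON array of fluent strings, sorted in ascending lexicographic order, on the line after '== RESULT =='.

Regress step by step:
  through step 2 (load(p5,t3,gate)): drop {in(p5,t3)}, keep {in(p4,t3), pkg_at(p1,gate)}, require {pkg_at(p5,gate), truck_at(t3,gate)}
    → {in(p4,t3), pkg_at(p1,gate), pkg_at(p5,gate), truck_at(t3,gate)}
  through step 1 (unload(p5,t3,gate)): drop {pkg_at(p5,gate)}, keep {in(p4,t3), pkg_at(p1,gate), truck_at(t3,gate)}, require {in(p5,t3), truck_at(t3,gate)}
    → {in(p4,t3), in(p5,t3), pkg_at(p1,gate), truck_at(t3,gate)}

== RESULT ==
["in(p4,t3)", "in(p5,t3)", "pkg_at(p1,gate)", "truck_at(t3,gate)"]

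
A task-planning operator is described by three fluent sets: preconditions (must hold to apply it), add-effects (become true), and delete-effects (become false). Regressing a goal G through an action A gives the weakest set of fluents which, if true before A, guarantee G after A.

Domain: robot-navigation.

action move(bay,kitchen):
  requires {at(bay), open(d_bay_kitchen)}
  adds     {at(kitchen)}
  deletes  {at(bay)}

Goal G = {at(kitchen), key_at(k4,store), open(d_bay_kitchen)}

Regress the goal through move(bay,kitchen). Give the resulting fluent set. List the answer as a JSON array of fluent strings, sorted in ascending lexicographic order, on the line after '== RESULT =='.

Regress:
  G ∩ del = {}  (empty — regression defined)
  G \ add = {at(kitchen), key_at(k4,store), open(d_bay_kitchen)} \ {at(kitchen)} = {key_at(k4,store), open(d_bay_kitchen)}
  ∪ pre   = {key_at(k4,store), open(d_bay_kitchen)} ∪ {at(bay), open(d_bay_kitchen)}
          = {at(bay), key_at(k4,store), open(d_bay_kitchen)}

== RESULT ==
["at(bay)", "key_at(k4,store)", "open(d_bay_kitchen)"]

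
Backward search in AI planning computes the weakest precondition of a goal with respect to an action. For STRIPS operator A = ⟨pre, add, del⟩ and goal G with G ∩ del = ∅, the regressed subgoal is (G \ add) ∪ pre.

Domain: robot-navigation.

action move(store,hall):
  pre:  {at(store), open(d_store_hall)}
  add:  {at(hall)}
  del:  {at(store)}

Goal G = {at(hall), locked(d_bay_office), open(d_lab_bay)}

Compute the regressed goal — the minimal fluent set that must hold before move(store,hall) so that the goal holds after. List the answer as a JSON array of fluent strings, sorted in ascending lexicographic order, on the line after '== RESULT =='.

Regress:
  G ∩ del = {}  (empty — regression defined)
  G \ add = {at(hall), locked(d_bay_office), open(d_lab_bay)} \ {at(hall)} = {locked(d_bay_office), open(d_lab_bay)}
  ∪ pre   = {locked(d_bay_office), open(d_lab_bay)} ∪ {at(store), open(d_store_hall)}
          = {at(store), locked(d_bay_office), open(d_lab_bay), open(d_store_hall)}

== RESULT ==
["at(store)", "locked(d_bay_office)", "open(d_lab_bay)", "open(d_store_hall)"]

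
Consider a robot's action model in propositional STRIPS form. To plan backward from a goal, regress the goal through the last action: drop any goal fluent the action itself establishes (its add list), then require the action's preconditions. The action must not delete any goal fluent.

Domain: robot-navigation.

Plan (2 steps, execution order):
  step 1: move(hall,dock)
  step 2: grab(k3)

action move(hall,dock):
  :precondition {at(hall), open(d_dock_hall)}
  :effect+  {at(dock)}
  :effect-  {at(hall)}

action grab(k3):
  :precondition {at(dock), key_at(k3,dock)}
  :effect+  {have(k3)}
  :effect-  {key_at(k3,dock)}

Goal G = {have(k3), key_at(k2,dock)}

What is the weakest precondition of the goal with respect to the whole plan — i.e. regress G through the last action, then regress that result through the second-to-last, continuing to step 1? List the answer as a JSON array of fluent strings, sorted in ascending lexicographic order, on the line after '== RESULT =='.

Regress step by step:
  through step 2 (grab(k3)): drop {have(k3)}, keep {key_at(k2,dock)}, require {at(dock), key_at(k3,dock)}
    → {at(dock), key_at(k2,dock), key_at(k3,dock)}
  through step 1 (move(hall,dock)): drop {at(dock)}, keep {key_at(k2,dock), key_at(k3,dock)}, require {at(hall), open(d_dock_hall)}
    → {at(hall), key_at(k2,dock), key_at(k3,dock), open(d_dock_hall)}

== RESULT ==
["at(hall)", "key_at(k2,dock)", "key_at(k3,dock)", "open(d_dock_hall)"]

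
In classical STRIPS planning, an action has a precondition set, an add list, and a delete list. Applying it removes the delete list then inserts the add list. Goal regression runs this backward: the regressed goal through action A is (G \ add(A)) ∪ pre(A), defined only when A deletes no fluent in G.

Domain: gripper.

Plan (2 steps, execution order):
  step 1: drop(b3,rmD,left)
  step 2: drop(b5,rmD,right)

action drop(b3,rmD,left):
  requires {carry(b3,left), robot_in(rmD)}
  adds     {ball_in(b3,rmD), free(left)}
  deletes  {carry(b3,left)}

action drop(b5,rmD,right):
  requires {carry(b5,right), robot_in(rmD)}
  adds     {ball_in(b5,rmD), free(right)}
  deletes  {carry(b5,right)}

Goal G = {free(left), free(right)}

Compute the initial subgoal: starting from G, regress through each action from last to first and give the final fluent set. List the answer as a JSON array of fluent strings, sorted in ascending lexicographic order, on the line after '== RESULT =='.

Regress step by step:
  through step 2 (drop(b5,rmD,right)): drop {free(right)}, keep {free(left)}, require {carry(b5,right), robot_in(rmD)}
    → {carry(b5,right), free(left), robot_in(rmD)}
  through step 1 (drop(b3,rmD,left)): drop {free(left)}, keep {carry(b5,right), robot_in(rmD)}, require {carry(b3,left), robot_in(rmD)}
    → {carry(b3,left), carry(b5,right), robot_in(rmD)}

== RESULT ==
["carry(b3,left)", "carry(b5,right)", "robot_in(rmD)"]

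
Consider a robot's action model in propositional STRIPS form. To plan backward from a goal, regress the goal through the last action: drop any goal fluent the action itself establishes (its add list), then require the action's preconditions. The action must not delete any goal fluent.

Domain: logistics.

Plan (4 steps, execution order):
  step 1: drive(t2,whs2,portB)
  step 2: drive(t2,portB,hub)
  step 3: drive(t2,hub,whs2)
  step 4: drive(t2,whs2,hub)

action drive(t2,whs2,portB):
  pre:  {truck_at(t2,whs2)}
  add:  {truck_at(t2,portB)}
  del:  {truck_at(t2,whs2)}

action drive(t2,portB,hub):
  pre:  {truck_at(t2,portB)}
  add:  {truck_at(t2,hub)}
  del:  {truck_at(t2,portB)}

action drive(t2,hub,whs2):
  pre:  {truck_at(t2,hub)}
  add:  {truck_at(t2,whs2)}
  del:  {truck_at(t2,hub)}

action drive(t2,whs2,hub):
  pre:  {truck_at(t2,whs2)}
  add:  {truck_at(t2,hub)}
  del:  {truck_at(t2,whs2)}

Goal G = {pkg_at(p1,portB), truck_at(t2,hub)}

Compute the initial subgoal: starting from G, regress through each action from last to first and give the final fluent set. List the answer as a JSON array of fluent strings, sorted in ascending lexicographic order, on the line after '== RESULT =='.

Regress step by step:
  through step 4 (drive(t2,whs2,hub)): drop {truck_at(t2,hub)}, keep {pkg_at(p1,portB)}, require {truck_at(t2,whs2)}
    → {pkg_at(p1,portB), truck_at(t2,whs2)}
  through step 3 (drive(t2,hub,whs2)): drop {truck_at(t2,whs2)}, keep {pkg_at(p1,portB)}, require {truck_at(t2,hub)}
    → {pkg_at(p1,portB), truck_at(t2,hub)}
  through step 2 (drive(t2,portB,hub)): drop {truck_at(t2,hub)}, keep {pkg_at(p1,portB)}, require {truck_at(t2,portB)}
    → {pkg_at(p1,portB), truck_at(t2,portB)}
  through step 1 (drive(t2,whs2,portB)): drop {truck_at(t2,portB)}, keep {pkg_at(p1,portB)}, require {truck_at(t2,whs2)}
    → {pkg_at(p1,portB), truck_at(t2,whs2)}

== RESULT ==
["pkg_at(p1,portB)", "truck_at(t2,whs2)"]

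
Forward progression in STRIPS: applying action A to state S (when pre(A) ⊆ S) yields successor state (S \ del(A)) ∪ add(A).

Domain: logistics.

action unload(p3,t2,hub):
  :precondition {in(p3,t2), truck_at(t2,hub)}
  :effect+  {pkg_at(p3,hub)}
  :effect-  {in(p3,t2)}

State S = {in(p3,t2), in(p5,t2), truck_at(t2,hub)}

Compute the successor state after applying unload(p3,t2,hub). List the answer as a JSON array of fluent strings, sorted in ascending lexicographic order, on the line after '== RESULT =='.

Progress:
  pre ⊆ S: {in(p3,t2), truck_at(t2,hub)} ⊆ S  — applicable
  S \ del = {in(p5,t2), truck_at(t2,hub)}
  ∪ add   = {in(p5,t2), pkg_at(p3,hub), truck_at(t2,hub)}

== RESULT ==
["in(p5,t2)", "pkg_at(p3,hub)", "truck_at(t2,hub)"]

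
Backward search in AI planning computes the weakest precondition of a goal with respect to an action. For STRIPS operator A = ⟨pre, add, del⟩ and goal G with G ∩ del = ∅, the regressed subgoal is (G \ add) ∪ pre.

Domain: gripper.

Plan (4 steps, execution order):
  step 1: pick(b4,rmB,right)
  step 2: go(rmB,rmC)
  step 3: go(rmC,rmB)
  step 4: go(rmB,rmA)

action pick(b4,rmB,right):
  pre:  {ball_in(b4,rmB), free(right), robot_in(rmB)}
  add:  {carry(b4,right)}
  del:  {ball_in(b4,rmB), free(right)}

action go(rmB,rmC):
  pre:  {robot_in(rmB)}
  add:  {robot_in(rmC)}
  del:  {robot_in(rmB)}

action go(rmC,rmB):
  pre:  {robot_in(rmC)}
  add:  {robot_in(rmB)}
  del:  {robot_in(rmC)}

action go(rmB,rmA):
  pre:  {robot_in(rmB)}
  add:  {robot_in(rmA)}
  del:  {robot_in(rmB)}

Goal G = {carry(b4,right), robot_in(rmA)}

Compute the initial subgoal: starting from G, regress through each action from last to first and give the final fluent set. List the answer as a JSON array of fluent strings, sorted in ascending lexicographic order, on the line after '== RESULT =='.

Work backward from the goal:
  through step 4 (go(rmB,rmA)): drop {robot_in(rmA)}, keep {carry(b4,right)}, require {robot_in(rmB)}
    → {carry(b4,right), robot_in(rmB)}
  through step 3 (go(rmC,rmB)): drop {robot_in(rmB)}, keep {carry(b4,right)}, require {robot_in(rmC)}
    → {carry(b4,right), robot_in(rmC)}
  through step 2 (go(rmB,rmC)): drop {robot_in(rmC)}, keep {carry(b4,right)}, require {robot_in(rmB)}
    → {carry(b4,right), robot_in(rmB)}
  through step 1 (pick(b4,rmB,right)): drop {carry(b4,right)}, keep {robot_in(rmB)}, require {ball_in(b4,rmB), free(right), robot_in(rmB)}
    → {ball_in(b4,rmB), free(right), robot_in(rmB)}

== RESULT ==
["ball_in(b4,rmB)", "free(right)", "robot_in(rmB)"]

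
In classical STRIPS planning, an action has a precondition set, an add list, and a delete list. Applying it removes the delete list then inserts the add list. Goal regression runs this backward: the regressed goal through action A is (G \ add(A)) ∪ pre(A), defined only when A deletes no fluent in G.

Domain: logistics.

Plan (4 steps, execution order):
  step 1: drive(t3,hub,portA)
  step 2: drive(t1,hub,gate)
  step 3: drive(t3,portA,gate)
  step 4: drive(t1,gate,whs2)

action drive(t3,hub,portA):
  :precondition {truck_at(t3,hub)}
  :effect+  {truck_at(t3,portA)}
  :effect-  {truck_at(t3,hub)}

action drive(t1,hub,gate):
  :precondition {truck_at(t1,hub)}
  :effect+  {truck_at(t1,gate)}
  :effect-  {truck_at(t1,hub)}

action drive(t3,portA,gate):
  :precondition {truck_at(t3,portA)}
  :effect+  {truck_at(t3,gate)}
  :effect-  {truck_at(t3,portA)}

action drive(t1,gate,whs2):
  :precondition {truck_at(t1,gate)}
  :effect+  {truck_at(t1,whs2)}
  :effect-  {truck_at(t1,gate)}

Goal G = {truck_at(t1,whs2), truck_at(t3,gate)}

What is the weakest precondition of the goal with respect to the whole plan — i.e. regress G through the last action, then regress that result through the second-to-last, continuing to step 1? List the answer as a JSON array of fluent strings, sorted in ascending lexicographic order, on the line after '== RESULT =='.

Regress step by step:
  through step 4 (drive(t1,gate,whs2)): drop {truck_at(t1,whs2)}, keep {truck_at(t3,gate)}, require {truck_at(t1,gate)}
    → {truck_at(t1,gate), truck_at(t3,gate)}
  through step 3 (drive(t3,portA,gate)): drop {truck_at(t3,gate)}, keep {truck_at(t1,gate)}, require {truck_at(t3,portA)}
    → {truck_at(t1,gate), truck_at(t3,portA)}
  through step 2 (drive(t1,hub,gate)): drop {truck_at(t1,gate)}, keep {truck_at(t3,portA)}, require {truck_at(t1,hub)}
    → {truck_at(t1,hub), truck_at(t3,portA)}
  through step 1 (drive(t3,hub,portA)): drop {truck_at(t3,portA)}, keep {truck_at(t1,hub)}, require {truck_at(t3,hub)}
    → {truck_at(t1,hub), truck_at(t3,hub)}

== RESULT ==
["truck_at(t1,hub)", "truck_at(t3,hub)"]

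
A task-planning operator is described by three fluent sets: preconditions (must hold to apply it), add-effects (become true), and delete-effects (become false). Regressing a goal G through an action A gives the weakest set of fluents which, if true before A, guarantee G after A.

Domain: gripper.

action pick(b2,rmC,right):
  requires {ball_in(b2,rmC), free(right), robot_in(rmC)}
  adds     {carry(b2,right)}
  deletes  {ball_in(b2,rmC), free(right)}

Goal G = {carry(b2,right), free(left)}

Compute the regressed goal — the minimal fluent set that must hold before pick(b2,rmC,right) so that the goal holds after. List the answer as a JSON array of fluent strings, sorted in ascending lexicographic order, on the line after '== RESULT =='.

Compute (G \ add) ∪ pre:
  G ∩ del = {}  (empty — regression defined)
  G \ add = {carry(b2,right), free(left)} \ {carry(b2,right)} = {free(left)}
  ∪ pre   = {free(left)} ∪ {ball_in(b2,rmC), free(right), robot_in(rmC)}
          = {ball_in(b2,rmC), free(left), free(right), robot_in(rmC)}

== RESULT ==
["ball_in(b2,rmC)", "free(left)", "free(right)", "robot_in(rmC)"]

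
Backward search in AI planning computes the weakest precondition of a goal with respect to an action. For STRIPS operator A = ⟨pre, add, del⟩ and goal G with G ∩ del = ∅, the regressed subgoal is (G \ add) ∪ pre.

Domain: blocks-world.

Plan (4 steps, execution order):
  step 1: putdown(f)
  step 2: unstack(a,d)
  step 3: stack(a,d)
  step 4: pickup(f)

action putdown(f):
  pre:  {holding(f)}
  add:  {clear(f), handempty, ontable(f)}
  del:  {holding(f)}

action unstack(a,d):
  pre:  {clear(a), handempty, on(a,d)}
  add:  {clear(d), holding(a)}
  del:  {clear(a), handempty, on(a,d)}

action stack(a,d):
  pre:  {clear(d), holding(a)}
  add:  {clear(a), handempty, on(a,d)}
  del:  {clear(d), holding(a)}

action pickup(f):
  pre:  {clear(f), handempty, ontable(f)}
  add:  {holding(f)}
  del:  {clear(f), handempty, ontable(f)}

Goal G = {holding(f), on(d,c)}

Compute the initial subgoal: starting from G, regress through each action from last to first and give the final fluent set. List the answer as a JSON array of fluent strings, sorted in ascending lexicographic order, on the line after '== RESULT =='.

Work backward from the goal:
  through step 4 (pickup(f)): drop {holding(f)}, keep {on(d,c)}, require {clear(f), handempty, ontable(f)}
    → {clear(f), handempty, on(d,c), ontable(f)}
  through step 3 (stack(a,d)): drop {handempty}, keep {clear(f), on(d,c), ontable(f)}, require {clear(d), holding(a)}
    → {clear(d), clear(f), holding(a), on(d,c), ontable(f)}
  through step 2 (unstack(a,d)): drop {clear(d), holding(a)}, keep {clear(f), on(d,c), ontable(f)}, require {clear(a), handempty, on(a,d)}
    → {clear(a), clear(f), handempty, on(a,d), on(d,c), ontable(f)}
  through step 1 (putdown(f)): drop {clear(f), handempty, ontable(f)}, keep {clear(a), on(a,d), on(d,c)}, require {holding(f)}
    → {clear(a), holding(f), on(a,d), on(d,c)}

== RESULT ==
["clear(a)", "holding(f)", "on(a,d)", "on(d,c)"]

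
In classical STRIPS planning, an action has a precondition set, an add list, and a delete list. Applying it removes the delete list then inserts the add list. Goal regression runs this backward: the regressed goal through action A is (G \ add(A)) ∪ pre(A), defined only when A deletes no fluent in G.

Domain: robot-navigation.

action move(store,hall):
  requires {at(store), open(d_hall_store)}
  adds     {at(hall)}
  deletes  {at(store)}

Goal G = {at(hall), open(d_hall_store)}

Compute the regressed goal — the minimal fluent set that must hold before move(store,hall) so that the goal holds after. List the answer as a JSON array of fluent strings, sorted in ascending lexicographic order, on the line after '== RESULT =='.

Compute (G \ add) ∪ pre:
  G ∩ del = {}  (empty — regression defined)
  G \ add = {at(hall), open(d_hall_store)} \ {at(hall)} = {open(d_hall_store)}
  ∪ pre   = {open(d_hall_store)} ∪ {at(store), open(d_hall_store)}
          = {at(store), open(d_hall_store)}

== RESULT ==
["at(store)", "open(d_hall_store)"]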